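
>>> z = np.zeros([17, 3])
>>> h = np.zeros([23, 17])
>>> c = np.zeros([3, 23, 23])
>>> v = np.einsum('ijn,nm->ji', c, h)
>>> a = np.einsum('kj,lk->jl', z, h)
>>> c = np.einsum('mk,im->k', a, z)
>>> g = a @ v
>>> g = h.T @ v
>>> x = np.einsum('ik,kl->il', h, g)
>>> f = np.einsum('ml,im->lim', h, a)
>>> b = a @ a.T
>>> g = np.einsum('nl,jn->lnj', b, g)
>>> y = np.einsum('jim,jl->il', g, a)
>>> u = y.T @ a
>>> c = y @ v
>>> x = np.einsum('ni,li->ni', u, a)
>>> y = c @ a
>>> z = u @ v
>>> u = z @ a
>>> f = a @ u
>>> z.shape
(23, 3)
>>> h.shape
(23, 17)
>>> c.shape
(3, 3)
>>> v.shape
(23, 3)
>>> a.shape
(3, 23)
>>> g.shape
(3, 3, 17)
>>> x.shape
(23, 23)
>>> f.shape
(3, 23)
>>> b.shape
(3, 3)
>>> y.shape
(3, 23)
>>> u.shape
(23, 23)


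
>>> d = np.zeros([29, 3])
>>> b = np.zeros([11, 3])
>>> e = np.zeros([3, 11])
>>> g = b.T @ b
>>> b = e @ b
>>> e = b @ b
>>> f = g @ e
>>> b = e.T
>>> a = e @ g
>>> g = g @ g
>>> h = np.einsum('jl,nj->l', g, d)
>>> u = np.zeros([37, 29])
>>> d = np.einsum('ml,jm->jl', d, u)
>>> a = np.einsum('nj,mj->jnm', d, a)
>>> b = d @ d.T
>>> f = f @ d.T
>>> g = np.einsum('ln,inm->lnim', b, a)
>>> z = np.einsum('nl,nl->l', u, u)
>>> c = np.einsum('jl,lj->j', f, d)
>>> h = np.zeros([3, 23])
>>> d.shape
(37, 3)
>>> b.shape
(37, 37)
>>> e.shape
(3, 3)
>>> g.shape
(37, 37, 3, 3)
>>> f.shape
(3, 37)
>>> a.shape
(3, 37, 3)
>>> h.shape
(3, 23)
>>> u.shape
(37, 29)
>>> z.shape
(29,)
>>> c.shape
(3,)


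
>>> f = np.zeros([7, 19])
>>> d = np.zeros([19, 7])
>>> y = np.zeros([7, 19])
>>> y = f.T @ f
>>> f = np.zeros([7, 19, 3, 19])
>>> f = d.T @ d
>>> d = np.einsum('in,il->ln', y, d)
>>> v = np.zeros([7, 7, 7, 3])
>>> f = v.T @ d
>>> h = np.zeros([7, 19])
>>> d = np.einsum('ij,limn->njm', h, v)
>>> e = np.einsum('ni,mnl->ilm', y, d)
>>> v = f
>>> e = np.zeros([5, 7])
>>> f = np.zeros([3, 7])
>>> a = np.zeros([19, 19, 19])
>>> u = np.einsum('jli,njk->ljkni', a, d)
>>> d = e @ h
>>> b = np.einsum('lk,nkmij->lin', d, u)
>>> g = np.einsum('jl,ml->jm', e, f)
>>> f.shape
(3, 7)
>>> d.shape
(5, 19)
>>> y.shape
(19, 19)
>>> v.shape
(3, 7, 7, 19)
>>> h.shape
(7, 19)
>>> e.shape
(5, 7)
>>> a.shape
(19, 19, 19)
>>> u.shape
(19, 19, 7, 3, 19)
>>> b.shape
(5, 3, 19)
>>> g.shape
(5, 3)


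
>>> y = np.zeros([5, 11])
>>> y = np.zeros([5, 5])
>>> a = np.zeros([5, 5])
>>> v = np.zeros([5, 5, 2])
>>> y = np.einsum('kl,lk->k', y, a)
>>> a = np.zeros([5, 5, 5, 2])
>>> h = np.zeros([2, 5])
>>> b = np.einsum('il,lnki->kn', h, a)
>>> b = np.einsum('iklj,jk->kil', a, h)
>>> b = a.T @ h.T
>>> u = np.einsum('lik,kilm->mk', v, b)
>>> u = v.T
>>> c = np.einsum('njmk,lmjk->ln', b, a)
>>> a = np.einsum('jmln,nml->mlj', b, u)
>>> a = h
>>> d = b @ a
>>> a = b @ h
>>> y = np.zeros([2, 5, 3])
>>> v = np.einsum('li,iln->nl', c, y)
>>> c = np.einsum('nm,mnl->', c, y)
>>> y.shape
(2, 5, 3)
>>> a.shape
(2, 5, 5, 5)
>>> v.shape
(3, 5)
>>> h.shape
(2, 5)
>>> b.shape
(2, 5, 5, 2)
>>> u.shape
(2, 5, 5)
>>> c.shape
()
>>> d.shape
(2, 5, 5, 5)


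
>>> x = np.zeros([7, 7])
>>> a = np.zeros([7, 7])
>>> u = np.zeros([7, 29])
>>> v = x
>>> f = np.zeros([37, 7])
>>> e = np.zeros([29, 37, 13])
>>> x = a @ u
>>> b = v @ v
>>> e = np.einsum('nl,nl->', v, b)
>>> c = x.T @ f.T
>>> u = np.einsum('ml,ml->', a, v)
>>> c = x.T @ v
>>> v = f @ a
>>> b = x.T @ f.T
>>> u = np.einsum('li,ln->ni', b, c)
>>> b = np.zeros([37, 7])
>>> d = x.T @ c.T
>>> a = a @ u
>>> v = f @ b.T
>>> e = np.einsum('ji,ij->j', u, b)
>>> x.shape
(7, 29)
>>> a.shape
(7, 37)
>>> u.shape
(7, 37)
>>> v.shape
(37, 37)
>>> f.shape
(37, 7)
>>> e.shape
(7,)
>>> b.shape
(37, 7)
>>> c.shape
(29, 7)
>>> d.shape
(29, 29)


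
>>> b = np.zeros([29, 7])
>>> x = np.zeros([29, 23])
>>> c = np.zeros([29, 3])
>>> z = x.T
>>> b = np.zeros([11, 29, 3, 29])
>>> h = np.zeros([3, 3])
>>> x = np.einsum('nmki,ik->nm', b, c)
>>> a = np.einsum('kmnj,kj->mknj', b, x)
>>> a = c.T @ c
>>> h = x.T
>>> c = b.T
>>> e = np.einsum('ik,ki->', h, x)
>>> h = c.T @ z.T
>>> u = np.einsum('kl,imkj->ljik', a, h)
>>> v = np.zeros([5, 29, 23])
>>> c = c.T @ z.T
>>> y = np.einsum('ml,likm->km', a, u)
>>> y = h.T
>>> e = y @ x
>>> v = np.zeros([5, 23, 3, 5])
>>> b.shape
(11, 29, 3, 29)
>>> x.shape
(11, 29)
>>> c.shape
(11, 29, 3, 23)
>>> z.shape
(23, 29)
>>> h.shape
(11, 29, 3, 23)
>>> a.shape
(3, 3)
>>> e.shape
(23, 3, 29, 29)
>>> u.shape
(3, 23, 11, 3)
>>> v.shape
(5, 23, 3, 5)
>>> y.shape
(23, 3, 29, 11)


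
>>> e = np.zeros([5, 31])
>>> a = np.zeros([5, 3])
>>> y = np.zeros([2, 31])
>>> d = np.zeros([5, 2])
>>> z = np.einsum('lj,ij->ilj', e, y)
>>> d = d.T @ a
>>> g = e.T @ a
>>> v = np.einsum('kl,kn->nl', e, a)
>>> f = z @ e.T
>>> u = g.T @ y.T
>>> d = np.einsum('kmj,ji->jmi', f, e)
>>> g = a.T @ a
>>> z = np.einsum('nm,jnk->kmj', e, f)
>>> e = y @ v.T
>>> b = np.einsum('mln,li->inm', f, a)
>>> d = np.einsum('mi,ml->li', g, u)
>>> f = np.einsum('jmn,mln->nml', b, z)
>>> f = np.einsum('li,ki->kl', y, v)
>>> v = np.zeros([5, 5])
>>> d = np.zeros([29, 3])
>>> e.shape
(2, 3)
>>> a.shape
(5, 3)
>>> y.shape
(2, 31)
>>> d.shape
(29, 3)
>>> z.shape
(5, 31, 2)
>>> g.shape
(3, 3)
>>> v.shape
(5, 5)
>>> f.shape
(3, 2)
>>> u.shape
(3, 2)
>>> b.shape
(3, 5, 2)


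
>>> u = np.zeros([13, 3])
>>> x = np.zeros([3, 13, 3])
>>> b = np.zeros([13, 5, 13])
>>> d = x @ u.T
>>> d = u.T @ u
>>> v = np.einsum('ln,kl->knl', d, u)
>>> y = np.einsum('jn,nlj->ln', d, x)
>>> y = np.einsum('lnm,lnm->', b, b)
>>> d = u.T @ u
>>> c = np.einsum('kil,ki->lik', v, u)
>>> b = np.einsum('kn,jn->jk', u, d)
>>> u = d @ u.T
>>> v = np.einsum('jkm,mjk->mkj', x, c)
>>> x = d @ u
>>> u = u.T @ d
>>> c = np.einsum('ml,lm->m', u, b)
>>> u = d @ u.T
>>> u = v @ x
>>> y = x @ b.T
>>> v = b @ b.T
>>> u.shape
(3, 13, 13)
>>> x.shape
(3, 13)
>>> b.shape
(3, 13)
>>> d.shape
(3, 3)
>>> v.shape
(3, 3)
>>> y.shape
(3, 3)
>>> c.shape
(13,)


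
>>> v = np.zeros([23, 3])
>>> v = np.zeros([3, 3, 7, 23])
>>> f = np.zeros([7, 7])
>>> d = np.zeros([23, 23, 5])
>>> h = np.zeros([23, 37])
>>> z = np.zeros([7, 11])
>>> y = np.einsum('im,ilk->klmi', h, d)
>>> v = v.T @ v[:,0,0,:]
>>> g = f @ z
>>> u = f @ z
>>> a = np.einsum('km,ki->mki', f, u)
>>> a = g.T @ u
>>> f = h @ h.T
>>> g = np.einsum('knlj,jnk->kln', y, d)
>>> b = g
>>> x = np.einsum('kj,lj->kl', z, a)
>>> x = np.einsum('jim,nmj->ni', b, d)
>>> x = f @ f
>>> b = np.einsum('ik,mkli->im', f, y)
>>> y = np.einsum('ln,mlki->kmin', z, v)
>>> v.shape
(23, 7, 3, 23)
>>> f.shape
(23, 23)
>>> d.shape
(23, 23, 5)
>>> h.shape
(23, 37)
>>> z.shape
(7, 11)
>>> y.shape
(3, 23, 23, 11)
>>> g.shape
(5, 37, 23)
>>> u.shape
(7, 11)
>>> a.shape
(11, 11)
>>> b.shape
(23, 5)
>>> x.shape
(23, 23)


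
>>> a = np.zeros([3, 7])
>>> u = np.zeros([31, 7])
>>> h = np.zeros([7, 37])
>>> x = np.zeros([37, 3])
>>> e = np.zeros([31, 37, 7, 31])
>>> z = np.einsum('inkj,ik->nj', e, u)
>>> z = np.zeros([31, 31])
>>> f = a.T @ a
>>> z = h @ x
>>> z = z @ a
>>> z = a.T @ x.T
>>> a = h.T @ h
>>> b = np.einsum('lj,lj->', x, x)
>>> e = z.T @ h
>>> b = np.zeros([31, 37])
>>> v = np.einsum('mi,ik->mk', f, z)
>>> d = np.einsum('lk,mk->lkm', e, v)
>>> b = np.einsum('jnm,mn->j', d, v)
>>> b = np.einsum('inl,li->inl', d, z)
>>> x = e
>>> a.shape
(37, 37)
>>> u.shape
(31, 7)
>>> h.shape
(7, 37)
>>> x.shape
(37, 37)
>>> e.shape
(37, 37)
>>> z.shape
(7, 37)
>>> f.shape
(7, 7)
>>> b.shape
(37, 37, 7)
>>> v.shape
(7, 37)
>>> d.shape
(37, 37, 7)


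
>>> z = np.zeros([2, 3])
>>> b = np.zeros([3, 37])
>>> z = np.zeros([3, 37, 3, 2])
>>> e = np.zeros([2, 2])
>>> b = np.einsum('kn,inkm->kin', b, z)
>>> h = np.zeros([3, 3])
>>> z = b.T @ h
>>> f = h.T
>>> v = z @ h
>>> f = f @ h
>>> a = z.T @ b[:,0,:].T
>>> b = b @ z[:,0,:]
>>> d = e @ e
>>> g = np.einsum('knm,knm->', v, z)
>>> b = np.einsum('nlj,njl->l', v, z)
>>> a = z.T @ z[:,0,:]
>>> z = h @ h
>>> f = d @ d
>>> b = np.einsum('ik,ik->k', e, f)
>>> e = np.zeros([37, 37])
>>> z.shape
(3, 3)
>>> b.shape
(2,)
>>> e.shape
(37, 37)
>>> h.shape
(3, 3)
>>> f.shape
(2, 2)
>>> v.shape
(37, 3, 3)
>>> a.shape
(3, 3, 3)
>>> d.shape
(2, 2)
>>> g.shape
()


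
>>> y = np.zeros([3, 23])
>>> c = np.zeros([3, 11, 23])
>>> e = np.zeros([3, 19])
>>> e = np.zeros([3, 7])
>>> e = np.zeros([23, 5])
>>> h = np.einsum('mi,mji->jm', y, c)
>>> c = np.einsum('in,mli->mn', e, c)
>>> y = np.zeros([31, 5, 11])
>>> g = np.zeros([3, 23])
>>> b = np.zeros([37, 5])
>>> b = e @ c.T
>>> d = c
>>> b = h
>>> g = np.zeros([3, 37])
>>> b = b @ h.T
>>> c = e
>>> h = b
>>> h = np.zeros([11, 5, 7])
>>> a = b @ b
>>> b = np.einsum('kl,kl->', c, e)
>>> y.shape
(31, 5, 11)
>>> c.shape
(23, 5)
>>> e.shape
(23, 5)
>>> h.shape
(11, 5, 7)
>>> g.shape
(3, 37)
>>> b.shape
()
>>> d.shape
(3, 5)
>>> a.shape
(11, 11)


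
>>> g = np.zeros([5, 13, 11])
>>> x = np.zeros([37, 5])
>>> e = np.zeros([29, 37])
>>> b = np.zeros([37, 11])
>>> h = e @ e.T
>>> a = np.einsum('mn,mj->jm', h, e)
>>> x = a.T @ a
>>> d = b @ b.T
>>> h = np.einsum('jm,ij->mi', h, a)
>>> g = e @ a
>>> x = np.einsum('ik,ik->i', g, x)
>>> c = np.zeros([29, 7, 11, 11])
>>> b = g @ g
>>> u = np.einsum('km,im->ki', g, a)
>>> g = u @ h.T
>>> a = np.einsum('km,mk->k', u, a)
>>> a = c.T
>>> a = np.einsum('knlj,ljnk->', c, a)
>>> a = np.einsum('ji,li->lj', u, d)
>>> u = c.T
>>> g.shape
(29, 29)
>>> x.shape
(29,)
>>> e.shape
(29, 37)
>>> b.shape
(29, 29)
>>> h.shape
(29, 37)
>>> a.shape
(37, 29)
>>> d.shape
(37, 37)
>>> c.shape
(29, 7, 11, 11)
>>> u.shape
(11, 11, 7, 29)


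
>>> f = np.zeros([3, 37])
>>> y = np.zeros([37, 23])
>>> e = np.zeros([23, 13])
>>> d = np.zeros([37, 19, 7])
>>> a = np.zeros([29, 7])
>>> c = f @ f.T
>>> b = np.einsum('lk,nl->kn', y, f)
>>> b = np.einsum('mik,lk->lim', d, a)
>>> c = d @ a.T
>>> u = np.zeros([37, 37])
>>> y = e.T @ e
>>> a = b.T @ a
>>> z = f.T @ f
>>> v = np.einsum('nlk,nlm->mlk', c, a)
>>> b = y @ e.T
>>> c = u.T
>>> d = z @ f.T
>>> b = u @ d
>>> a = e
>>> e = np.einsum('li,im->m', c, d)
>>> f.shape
(3, 37)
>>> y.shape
(13, 13)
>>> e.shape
(3,)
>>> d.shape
(37, 3)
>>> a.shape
(23, 13)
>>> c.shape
(37, 37)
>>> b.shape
(37, 3)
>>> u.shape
(37, 37)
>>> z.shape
(37, 37)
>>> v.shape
(7, 19, 29)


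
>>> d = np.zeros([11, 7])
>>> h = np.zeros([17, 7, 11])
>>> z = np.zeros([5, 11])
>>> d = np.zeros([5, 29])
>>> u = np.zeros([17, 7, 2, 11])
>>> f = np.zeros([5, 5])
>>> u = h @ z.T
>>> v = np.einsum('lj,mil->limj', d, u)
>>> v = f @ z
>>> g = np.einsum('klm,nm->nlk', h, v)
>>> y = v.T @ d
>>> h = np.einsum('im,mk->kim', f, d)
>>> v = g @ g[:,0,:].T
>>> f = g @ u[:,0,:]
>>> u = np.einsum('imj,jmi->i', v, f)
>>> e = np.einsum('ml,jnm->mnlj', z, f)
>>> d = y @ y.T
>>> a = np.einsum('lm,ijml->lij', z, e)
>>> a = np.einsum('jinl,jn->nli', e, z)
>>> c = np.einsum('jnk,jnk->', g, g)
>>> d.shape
(11, 11)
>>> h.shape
(29, 5, 5)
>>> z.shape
(5, 11)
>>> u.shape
(5,)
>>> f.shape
(5, 7, 5)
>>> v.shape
(5, 7, 5)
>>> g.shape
(5, 7, 17)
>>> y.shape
(11, 29)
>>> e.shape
(5, 7, 11, 5)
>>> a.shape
(11, 5, 7)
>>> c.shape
()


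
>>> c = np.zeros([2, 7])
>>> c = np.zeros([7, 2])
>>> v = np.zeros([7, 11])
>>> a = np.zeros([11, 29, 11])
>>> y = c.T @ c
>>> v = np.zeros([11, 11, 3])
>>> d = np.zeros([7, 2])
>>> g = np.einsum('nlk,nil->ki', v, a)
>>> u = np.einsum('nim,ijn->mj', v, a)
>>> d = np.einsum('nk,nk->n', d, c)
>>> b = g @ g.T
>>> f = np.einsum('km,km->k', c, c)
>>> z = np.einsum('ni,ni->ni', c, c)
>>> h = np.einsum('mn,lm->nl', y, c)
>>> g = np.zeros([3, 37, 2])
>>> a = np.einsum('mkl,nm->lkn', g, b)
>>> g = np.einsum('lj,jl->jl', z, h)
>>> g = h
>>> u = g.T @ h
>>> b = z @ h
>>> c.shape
(7, 2)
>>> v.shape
(11, 11, 3)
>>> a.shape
(2, 37, 3)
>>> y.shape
(2, 2)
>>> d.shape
(7,)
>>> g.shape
(2, 7)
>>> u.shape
(7, 7)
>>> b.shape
(7, 7)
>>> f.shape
(7,)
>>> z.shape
(7, 2)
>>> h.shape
(2, 7)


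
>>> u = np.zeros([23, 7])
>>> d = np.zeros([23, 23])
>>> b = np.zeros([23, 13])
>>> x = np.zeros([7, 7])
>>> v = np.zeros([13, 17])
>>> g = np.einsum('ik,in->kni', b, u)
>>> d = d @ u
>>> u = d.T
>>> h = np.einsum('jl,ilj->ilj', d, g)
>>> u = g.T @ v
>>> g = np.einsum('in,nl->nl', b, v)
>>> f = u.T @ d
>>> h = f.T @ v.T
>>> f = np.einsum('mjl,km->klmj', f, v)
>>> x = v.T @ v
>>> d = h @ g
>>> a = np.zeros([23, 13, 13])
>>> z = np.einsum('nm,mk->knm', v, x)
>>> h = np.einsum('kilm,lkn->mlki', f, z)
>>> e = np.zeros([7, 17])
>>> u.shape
(23, 7, 17)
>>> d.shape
(7, 7, 17)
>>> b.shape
(23, 13)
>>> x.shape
(17, 17)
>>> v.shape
(13, 17)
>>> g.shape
(13, 17)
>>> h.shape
(7, 17, 13, 7)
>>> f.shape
(13, 7, 17, 7)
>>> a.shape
(23, 13, 13)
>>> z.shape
(17, 13, 17)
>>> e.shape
(7, 17)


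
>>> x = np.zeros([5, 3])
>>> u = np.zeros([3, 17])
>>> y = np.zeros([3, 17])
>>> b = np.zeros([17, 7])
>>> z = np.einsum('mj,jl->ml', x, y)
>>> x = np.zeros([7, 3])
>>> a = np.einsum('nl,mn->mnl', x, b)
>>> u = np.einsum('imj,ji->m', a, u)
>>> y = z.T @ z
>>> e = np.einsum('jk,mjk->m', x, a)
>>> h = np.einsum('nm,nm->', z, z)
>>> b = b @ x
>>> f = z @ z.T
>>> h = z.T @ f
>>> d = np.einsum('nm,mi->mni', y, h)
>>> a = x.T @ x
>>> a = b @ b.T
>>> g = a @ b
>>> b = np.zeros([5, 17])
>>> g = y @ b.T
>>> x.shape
(7, 3)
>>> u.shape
(7,)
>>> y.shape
(17, 17)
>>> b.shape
(5, 17)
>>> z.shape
(5, 17)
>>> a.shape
(17, 17)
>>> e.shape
(17,)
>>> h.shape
(17, 5)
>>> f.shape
(5, 5)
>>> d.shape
(17, 17, 5)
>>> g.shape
(17, 5)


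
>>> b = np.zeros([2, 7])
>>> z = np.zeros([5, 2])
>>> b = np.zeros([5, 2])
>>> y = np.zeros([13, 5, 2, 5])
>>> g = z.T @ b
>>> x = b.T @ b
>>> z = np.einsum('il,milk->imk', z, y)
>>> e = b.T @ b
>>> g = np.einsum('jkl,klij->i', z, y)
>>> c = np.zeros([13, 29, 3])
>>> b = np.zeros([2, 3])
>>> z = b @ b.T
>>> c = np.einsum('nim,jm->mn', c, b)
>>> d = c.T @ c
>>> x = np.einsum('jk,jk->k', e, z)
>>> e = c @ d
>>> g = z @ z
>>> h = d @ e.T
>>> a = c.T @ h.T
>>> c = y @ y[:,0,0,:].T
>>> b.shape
(2, 3)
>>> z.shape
(2, 2)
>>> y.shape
(13, 5, 2, 5)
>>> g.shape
(2, 2)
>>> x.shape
(2,)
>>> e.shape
(3, 13)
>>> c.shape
(13, 5, 2, 13)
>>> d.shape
(13, 13)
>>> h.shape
(13, 3)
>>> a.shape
(13, 13)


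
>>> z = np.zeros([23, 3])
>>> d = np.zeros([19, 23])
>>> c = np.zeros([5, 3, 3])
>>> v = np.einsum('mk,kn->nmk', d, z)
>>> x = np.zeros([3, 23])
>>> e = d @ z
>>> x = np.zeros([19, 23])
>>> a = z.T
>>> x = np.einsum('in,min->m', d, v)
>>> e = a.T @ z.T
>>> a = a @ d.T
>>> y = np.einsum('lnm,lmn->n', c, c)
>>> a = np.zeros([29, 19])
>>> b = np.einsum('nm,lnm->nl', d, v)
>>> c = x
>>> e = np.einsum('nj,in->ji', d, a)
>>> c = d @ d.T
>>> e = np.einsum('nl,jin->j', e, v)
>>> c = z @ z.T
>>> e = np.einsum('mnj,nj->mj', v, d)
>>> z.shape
(23, 3)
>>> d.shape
(19, 23)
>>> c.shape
(23, 23)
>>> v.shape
(3, 19, 23)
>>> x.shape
(3,)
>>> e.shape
(3, 23)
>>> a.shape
(29, 19)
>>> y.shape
(3,)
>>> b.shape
(19, 3)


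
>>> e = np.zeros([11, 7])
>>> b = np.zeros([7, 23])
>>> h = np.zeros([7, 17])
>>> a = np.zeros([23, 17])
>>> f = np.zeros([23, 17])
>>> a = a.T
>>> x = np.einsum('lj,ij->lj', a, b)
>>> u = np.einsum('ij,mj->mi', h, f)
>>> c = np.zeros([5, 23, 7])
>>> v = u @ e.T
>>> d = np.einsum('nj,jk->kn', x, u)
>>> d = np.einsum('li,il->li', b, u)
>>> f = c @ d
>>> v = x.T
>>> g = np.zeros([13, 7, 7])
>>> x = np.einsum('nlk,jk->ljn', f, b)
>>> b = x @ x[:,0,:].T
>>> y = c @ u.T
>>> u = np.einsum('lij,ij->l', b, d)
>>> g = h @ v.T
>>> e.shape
(11, 7)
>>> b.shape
(23, 7, 23)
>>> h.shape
(7, 17)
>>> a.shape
(17, 23)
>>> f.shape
(5, 23, 23)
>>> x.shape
(23, 7, 5)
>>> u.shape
(23,)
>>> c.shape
(5, 23, 7)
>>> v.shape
(23, 17)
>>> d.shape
(7, 23)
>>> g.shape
(7, 23)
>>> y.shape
(5, 23, 23)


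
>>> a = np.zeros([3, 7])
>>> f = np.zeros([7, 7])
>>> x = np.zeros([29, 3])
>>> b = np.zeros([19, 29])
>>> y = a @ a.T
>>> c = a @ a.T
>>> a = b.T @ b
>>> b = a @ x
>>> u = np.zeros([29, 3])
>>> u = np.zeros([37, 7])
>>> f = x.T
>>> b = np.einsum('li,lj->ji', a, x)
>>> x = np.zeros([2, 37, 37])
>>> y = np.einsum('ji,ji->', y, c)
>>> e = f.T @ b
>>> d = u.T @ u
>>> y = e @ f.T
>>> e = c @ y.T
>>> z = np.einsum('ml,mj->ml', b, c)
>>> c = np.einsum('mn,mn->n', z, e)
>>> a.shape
(29, 29)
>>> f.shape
(3, 29)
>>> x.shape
(2, 37, 37)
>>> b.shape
(3, 29)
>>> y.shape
(29, 3)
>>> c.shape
(29,)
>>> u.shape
(37, 7)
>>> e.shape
(3, 29)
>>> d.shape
(7, 7)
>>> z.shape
(3, 29)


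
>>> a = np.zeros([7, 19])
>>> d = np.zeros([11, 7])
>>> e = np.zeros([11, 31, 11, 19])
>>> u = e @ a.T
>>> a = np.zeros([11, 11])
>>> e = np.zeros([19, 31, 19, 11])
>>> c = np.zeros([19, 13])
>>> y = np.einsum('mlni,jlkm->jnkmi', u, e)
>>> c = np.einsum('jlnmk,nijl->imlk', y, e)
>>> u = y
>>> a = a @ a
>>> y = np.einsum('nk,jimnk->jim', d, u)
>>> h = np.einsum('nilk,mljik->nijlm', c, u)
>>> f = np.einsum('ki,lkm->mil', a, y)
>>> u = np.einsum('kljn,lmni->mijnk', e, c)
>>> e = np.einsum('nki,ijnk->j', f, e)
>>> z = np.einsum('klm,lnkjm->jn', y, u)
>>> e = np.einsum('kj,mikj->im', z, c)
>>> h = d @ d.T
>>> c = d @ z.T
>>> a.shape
(11, 11)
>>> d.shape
(11, 7)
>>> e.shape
(11, 31)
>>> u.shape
(11, 7, 19, 11, 19)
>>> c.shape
(11, 11)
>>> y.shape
(19, 11, 19)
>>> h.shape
(11, 11)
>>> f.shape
(19, 11, 19)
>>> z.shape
(11, 7)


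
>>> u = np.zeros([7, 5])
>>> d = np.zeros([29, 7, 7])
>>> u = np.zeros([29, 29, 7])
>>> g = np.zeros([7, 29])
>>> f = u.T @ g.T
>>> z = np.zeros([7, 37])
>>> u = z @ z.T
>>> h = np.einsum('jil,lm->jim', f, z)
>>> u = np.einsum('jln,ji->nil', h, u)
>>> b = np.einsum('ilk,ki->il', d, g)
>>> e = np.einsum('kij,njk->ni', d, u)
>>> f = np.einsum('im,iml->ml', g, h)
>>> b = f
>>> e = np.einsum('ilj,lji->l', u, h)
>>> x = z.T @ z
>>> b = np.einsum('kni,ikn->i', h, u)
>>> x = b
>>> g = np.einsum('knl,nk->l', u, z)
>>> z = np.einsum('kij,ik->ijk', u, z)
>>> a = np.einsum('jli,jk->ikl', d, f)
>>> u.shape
(37, 7, 29)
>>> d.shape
(29, 7, 7)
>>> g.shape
(29,)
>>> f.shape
(29, 37)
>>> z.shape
(7, 29, 37)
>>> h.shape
(7, 29, 37)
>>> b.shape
(37,)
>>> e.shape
(7,)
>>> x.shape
(37,)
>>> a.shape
(7, 37, 7)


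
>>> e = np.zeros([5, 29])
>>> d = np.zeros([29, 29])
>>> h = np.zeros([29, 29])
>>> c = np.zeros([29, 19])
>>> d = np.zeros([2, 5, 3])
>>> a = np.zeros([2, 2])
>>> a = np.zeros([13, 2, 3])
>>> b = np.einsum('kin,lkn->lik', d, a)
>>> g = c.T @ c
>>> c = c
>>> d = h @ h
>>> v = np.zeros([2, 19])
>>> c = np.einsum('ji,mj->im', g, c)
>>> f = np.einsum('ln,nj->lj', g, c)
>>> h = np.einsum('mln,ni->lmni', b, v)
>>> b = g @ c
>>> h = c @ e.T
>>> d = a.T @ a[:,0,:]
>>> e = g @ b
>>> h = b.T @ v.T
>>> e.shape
(19, 29)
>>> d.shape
(3, 2, 3)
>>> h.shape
(29, 2)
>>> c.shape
(19, 29)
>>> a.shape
(13, 2, 3)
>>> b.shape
(19, 29)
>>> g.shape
(19, 19)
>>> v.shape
(2, 19)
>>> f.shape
(19, 29)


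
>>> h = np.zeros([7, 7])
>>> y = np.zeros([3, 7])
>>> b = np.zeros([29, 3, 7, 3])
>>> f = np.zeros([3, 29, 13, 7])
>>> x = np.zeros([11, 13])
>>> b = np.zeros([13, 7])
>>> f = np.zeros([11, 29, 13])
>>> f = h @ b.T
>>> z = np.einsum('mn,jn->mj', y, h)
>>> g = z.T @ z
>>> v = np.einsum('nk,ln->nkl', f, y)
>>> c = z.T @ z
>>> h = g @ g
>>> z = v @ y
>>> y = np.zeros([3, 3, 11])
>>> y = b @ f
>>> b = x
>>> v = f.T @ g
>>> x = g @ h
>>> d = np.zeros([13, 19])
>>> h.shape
(7, 7)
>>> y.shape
(13, 13)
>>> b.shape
(11, 13)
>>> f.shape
(7, 13)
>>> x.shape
(7, 7)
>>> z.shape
(7, 13, 7)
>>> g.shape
(7, 7)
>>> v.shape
(13, 7)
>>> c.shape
(7, 7)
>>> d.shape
(13, 19)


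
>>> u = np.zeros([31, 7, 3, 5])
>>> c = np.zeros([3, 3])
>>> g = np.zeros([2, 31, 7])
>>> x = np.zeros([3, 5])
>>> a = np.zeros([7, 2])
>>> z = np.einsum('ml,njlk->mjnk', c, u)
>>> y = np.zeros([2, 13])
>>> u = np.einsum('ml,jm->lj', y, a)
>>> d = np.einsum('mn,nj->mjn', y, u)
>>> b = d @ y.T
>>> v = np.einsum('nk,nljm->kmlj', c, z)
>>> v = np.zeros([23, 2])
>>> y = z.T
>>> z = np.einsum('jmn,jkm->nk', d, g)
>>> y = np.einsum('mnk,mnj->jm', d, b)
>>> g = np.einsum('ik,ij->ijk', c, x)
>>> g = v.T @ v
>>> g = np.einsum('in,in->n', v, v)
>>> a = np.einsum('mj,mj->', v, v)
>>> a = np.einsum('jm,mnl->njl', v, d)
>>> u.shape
(13, 7)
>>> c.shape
(3, 3)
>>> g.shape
(2,)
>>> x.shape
(3, 5)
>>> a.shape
(7, 23, 13)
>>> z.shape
(13, 31)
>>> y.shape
(2, 2)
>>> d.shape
(2, 7, 13)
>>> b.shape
(2, 7, 2)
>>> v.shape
(23, 2)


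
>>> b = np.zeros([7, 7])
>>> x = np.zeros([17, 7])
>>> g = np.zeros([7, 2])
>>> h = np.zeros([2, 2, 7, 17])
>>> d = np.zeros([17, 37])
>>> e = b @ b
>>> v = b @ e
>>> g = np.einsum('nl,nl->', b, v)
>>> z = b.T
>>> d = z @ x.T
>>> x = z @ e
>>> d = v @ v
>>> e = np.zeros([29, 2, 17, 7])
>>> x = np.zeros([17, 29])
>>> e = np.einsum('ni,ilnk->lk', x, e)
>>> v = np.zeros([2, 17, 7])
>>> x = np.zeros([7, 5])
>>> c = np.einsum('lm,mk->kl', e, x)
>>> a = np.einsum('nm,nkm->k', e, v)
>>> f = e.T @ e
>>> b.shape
(7, 7)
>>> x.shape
(7, 5)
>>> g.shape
()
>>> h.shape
(2, 2, 7, 17)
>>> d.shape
(7, 7)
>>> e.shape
(2, 7)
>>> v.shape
(2, 17, 7)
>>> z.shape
(7, 7)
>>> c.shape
(5, 2)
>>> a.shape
(17,)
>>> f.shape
(7, 7)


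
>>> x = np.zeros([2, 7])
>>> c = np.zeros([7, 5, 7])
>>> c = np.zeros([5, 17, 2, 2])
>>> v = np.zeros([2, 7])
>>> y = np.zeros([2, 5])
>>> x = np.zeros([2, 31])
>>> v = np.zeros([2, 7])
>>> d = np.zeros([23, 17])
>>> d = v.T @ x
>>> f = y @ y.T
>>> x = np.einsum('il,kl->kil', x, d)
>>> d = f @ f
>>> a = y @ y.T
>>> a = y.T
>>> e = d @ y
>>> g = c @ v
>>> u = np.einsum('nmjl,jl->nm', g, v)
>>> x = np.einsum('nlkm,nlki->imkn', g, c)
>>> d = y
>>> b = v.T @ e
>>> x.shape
(2, 7, 2, 5)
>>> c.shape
(5, 17, 2, 2)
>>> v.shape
(2, 7)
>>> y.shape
(2, 5)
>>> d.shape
(2, 5)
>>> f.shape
(2, 2)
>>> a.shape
(5, 2)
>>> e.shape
(2, 5)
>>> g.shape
(5, 17, 2, 7)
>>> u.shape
(5, 17)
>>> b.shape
(7, 5)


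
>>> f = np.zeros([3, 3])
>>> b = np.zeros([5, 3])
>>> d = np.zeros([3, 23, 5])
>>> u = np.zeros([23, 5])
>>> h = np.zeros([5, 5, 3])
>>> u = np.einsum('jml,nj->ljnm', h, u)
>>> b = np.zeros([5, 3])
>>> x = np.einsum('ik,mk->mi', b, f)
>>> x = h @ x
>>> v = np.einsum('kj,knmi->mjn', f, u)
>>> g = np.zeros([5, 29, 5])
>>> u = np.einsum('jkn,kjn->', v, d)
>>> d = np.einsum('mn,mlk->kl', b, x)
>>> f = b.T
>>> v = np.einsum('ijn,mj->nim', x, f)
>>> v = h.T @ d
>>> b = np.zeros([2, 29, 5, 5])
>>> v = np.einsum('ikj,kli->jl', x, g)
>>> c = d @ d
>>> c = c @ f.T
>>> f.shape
(3, 5)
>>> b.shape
(2, 29, 5, 5)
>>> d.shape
(5, 5)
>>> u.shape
()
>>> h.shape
(5, 5, 3)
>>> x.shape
(5, 5, 5)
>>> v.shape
(5, 29)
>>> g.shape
(5, 29, 5)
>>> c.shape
(5, 3)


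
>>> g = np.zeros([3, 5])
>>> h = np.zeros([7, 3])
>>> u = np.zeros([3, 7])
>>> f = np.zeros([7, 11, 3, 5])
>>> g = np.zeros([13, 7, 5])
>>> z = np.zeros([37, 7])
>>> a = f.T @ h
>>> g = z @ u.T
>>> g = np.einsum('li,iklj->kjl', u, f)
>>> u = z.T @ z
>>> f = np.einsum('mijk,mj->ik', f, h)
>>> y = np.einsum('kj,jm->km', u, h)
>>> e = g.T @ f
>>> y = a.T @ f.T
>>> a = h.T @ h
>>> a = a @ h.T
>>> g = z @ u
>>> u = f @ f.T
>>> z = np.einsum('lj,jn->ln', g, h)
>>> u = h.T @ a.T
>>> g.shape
(37, 7)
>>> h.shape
(7, 3)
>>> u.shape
(3, 3)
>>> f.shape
(11, 5)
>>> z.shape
(37, 3)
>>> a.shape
(3, 7)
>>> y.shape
(3, 11, 3, 11)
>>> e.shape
(3, 5, 5)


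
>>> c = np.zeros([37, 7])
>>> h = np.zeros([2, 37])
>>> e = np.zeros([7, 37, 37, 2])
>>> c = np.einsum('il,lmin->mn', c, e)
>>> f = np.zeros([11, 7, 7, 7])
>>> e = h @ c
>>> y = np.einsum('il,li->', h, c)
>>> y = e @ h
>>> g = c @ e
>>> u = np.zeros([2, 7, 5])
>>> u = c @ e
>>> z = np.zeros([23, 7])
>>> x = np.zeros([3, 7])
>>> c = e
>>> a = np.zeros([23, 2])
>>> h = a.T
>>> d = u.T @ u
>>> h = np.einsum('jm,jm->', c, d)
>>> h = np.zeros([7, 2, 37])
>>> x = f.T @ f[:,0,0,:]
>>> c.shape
(2, 2)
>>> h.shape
(7, 2, 37)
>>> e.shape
(2, 2)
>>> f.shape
(11, 7, 7, 7)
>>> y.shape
(2, 37)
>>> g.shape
(37, 2)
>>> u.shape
(37, 2)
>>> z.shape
(23, 7)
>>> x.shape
(7, 7, 7, 7)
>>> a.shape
(23, 2)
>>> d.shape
(2, 2)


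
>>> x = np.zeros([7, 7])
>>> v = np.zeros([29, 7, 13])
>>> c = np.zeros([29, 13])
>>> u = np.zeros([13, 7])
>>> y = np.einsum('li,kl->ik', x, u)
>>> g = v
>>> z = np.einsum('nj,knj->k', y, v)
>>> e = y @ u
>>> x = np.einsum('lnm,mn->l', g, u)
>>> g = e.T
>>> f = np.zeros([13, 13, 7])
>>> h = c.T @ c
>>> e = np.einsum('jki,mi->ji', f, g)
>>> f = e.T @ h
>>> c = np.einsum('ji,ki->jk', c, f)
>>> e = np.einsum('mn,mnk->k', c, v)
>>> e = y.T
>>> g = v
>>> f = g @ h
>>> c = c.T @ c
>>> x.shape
(29,)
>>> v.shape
(29, 7, 13)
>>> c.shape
(7, 7)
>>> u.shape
(13, 7)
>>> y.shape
(7, 13)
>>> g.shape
(29, 7, 13)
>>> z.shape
(29,)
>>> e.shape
(13, 7)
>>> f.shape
(29, 7, 13)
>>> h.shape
(13, 13)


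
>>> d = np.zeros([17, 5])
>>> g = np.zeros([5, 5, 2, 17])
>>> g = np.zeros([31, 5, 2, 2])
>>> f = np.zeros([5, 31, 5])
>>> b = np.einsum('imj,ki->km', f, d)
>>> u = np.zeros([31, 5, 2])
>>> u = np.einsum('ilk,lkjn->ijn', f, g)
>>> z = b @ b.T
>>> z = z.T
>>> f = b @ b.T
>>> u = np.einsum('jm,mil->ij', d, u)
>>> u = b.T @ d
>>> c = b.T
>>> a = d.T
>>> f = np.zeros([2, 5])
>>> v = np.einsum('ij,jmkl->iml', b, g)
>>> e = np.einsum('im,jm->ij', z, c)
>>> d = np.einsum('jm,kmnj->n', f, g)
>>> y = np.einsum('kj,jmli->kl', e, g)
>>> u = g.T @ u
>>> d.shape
(2,)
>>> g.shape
(31, 5, 2, 2)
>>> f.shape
(2, 5)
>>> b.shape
(17, 31)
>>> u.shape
(2, 2, 5, 5)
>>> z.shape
(17, 17)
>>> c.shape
(31, 17)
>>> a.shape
(5, 17)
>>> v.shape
(17, 5, 2)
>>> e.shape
(17, 31)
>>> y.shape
(17, 2)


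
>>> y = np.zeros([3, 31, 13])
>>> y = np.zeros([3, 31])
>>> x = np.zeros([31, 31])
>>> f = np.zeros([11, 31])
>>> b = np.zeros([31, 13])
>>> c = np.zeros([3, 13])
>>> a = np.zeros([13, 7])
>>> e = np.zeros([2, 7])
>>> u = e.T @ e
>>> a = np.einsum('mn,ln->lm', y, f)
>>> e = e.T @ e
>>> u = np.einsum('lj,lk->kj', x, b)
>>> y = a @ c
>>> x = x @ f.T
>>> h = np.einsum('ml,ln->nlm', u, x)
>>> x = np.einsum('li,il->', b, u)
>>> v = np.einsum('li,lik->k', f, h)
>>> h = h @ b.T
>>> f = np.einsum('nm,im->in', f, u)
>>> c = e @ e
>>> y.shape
(11, 13)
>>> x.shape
()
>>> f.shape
(13, 11)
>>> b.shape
(31, 13)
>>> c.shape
(7, 7)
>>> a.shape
(11, 3)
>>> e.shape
(7, 7)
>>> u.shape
(13, 31)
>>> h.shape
(11, 31, 31)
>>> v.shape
(13,)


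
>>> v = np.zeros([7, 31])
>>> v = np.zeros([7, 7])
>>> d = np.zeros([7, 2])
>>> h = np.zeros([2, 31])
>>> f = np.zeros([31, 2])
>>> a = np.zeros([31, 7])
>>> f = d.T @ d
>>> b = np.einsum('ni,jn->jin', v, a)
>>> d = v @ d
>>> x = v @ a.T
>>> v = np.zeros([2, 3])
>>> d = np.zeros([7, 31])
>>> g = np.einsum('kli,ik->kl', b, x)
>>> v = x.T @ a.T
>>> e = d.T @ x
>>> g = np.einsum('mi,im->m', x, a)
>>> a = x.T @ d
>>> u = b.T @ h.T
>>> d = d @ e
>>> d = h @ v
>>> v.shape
(31, 31)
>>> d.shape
(2, 31)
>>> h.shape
(2, 31)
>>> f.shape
(2, 2)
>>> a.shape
(31, 31)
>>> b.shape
(31, 7, 7)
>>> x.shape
(7, 31)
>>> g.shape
(7,)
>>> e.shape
(31, 31)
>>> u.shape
(7, 7, 2)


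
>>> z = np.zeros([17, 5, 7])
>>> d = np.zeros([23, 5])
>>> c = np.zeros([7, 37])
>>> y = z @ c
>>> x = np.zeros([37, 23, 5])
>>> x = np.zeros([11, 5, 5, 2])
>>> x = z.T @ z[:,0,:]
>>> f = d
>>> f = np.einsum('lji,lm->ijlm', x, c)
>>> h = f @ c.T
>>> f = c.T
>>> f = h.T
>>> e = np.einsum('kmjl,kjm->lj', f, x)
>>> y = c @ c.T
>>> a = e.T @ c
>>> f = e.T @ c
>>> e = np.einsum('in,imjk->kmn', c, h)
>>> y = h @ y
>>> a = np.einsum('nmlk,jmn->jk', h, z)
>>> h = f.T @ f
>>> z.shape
(17, 5, 7)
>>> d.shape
(23, 5)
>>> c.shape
(7, 37)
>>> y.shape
(7, 5, 7, 7)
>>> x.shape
(7, 5, 7)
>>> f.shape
(5, 37)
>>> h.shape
(37, 37)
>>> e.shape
(7, 5, 37)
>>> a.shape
(17, 7)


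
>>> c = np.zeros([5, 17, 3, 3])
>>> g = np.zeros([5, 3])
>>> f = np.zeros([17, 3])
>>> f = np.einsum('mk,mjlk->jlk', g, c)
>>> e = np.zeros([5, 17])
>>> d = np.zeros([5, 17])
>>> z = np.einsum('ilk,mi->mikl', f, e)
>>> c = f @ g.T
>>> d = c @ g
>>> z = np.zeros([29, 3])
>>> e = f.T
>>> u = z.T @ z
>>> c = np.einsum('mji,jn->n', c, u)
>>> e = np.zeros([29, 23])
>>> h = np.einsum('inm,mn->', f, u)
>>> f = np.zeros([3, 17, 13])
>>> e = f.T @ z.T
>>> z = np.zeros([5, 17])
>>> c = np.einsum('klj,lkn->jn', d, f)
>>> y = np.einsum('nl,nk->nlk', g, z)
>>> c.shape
(3, 13)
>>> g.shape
(5, 3)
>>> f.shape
(3, 17, 13)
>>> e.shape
(13, 17, 29)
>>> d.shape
(17, 3, 3)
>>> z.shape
(5, 17)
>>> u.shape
(3, 3)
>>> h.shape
()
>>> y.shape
(5, 3, 17)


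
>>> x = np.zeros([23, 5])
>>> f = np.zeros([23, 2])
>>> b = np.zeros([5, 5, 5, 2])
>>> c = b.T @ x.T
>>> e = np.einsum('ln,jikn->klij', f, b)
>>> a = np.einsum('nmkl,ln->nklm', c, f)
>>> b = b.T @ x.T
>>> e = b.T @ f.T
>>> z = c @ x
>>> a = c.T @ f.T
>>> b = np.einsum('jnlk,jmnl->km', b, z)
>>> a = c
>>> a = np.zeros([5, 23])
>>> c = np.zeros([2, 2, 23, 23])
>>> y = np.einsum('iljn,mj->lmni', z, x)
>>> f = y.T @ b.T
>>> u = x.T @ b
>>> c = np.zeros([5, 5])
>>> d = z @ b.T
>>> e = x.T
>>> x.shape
(23, 5)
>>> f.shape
(2, 5, 23, 23)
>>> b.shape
(23, 5)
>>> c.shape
(5, 5)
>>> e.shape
(5, 23)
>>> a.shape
(5, 23)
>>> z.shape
(2, 5, 5, 5)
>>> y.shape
(5, 23, 5, 2)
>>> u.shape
(5, 5)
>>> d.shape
(2, 5, 5, 23)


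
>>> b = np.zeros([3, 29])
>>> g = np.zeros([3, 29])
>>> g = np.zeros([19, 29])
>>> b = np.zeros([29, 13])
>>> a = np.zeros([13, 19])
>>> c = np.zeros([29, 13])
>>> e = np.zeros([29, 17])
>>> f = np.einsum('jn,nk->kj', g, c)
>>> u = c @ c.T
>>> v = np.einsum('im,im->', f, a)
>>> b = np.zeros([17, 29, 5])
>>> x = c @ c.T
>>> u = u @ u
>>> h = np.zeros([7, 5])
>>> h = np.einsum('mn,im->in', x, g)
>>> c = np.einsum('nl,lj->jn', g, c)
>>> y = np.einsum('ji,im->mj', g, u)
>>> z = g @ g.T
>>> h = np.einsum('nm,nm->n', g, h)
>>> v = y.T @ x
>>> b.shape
(17, 29, 5)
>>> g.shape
(19, 29)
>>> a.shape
(13, 19)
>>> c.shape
(13, 19)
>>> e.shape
(29, 17)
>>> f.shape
(13, 19)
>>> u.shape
(29, 29)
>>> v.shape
(19, 29)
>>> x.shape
(29, 29)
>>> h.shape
(19,)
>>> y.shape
(29, 19)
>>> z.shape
(19, 19)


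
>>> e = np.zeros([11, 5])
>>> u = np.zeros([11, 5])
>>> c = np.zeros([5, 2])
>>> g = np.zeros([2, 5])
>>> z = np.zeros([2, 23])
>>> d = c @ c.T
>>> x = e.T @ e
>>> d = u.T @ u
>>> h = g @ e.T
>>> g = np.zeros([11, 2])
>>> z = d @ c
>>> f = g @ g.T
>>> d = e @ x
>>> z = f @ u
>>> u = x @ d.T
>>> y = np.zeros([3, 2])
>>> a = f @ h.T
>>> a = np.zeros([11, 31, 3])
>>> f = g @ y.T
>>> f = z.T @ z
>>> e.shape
(11, 5)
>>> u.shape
(5, 11)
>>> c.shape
(5, 2)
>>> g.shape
(11, 2)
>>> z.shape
(11, 5)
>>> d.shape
(11, 5)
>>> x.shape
(5, 5)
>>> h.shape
(2, 11)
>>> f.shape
(5, 5)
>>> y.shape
(3, 2)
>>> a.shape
(11, 31, 3)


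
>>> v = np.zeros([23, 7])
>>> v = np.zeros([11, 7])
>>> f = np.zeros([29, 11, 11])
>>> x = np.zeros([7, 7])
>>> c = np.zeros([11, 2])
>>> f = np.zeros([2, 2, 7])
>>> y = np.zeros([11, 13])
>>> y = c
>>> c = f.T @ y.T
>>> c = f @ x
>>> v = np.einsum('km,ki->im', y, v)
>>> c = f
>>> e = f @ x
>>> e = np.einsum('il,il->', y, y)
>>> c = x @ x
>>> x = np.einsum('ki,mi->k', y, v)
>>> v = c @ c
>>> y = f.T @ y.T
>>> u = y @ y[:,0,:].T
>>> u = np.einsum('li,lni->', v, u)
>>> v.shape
(7, 7)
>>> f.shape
(2, 2, 7)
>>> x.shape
(11,)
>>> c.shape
(7, 7)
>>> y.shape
(7, 2, 11)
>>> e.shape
()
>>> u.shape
()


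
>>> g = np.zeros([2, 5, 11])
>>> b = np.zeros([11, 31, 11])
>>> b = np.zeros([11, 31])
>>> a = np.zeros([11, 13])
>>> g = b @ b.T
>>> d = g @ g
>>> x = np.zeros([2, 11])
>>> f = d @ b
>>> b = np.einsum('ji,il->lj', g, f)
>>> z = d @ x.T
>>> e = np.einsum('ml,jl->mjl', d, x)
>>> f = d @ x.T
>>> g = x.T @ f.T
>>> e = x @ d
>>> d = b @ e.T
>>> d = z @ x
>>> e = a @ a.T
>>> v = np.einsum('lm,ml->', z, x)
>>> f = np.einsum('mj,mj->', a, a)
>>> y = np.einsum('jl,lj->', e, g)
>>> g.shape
(11, 11)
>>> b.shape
(31, 11)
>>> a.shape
(11, 13)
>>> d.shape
(11, 11)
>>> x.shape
(2, 11)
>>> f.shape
()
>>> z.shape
(11, 2)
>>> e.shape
(11, 11)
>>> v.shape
()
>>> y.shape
()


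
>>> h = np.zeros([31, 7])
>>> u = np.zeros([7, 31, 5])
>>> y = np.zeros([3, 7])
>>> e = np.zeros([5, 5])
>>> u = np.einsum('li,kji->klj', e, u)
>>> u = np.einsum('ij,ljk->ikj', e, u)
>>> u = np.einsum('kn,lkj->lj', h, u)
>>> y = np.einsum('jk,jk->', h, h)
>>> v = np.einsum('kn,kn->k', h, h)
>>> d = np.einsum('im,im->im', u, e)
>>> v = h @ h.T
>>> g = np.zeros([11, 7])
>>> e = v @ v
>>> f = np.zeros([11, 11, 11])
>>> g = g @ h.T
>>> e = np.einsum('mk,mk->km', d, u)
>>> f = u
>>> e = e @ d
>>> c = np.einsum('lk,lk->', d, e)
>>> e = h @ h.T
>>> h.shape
(31, 7)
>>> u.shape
(5, 5)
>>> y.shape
()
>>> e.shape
(31, 31)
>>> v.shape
(31, 31)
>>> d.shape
(5, 5)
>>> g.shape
(11, 31)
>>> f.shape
(5, 5)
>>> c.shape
()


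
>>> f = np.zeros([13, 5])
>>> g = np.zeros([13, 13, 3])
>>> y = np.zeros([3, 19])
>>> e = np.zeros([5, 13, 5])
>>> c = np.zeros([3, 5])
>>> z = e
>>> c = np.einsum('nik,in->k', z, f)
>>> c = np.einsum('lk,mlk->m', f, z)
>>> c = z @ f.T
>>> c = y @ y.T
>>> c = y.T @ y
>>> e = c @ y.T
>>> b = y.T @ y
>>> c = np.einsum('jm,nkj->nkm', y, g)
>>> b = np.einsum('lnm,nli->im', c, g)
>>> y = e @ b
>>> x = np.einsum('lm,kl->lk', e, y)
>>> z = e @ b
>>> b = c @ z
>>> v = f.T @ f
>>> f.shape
(13, 5)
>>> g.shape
(13, 13, 3)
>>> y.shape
(19, 19)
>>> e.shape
(19, 3)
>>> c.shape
(13, 13, 19)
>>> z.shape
(19, 19)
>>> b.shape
(13, 13, 19)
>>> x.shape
(19, 19)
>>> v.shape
(5, 5)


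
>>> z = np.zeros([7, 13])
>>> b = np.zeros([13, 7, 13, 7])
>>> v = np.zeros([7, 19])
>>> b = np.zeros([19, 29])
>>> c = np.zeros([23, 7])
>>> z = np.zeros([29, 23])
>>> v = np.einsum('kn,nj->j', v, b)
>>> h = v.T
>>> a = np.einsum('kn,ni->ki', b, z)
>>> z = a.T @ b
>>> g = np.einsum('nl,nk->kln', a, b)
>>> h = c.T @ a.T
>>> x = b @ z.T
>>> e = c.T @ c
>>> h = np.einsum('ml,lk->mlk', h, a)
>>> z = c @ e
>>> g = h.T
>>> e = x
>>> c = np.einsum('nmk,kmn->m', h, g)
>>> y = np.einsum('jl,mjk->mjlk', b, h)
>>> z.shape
(23, 7)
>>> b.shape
(19, 29)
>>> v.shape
(29,)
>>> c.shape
(19,)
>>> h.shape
(7, 19, 23)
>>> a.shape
(19, 23)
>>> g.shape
(23, 19, 7)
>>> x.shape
(19, 23)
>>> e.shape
(19, 23)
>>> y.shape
(7, 19, 29, 23)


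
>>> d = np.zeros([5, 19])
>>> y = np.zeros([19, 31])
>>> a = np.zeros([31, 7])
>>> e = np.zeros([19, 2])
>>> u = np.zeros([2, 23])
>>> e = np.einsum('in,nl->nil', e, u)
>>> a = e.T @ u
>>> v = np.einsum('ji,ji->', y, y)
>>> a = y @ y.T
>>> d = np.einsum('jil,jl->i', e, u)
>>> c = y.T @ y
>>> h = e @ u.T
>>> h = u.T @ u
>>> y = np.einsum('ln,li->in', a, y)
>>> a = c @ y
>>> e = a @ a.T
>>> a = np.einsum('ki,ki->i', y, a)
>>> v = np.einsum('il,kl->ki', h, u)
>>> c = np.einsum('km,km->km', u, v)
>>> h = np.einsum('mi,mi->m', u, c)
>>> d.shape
(19,)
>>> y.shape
(31, 19)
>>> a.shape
(19,)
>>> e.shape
(31, 31)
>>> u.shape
(2, 23)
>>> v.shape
(2, 23)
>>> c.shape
(2, 23)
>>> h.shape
(2,)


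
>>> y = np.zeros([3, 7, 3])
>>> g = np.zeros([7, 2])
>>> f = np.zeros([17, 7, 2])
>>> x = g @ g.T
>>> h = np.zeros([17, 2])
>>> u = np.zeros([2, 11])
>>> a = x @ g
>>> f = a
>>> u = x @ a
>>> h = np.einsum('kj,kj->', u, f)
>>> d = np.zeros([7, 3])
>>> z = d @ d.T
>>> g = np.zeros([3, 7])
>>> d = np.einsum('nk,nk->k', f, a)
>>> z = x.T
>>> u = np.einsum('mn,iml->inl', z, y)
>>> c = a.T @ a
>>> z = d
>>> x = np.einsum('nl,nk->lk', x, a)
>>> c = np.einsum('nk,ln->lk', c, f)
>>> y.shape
(3, 7, 3)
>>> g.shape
(3, 7)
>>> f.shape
(7, 2)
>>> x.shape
(7, 2)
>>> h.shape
()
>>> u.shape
(3, 7, 3)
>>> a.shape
(7, 2)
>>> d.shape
(2,)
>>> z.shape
(2,)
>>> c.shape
(7, 2)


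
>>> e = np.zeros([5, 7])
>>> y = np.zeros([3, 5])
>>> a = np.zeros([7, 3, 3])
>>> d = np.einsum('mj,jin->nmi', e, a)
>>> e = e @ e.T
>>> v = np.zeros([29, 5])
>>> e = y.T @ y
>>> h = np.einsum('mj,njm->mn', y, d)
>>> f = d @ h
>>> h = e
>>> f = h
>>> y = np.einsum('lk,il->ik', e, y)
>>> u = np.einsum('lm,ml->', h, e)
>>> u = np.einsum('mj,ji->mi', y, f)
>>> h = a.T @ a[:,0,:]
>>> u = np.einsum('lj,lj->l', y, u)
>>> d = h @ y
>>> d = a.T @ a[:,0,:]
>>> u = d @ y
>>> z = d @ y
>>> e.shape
(5, 5)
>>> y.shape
(3, 5)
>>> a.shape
(7, 3, 3)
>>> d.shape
(3, 3, 3)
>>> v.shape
(29, 5)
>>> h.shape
(3, 3, 3)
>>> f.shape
(5, 5)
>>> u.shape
(3, 3, 5)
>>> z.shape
(3, 3, 5)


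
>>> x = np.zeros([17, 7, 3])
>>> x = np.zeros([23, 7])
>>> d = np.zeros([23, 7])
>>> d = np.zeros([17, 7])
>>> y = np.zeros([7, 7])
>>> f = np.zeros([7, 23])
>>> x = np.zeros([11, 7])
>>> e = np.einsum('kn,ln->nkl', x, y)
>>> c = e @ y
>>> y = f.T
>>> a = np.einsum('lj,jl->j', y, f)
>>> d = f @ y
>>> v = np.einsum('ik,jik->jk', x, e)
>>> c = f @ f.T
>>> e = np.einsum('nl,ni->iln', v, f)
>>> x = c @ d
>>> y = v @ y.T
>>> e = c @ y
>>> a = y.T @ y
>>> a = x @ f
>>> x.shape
(7, 7)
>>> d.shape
(7, 7)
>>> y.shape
(7, 23)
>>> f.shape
(7, 23)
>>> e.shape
(7, 23)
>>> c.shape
(7, 7)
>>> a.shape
(7, 23)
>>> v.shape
(7, 7)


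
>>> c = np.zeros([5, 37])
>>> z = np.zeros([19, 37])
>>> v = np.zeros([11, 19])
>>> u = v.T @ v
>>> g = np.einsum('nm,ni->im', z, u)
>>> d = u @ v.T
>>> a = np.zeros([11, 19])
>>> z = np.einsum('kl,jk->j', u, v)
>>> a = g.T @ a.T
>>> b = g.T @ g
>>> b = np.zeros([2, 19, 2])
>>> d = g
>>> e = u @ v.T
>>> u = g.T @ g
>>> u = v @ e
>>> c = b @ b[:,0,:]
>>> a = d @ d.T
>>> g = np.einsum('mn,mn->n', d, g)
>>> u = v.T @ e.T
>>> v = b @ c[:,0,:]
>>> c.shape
(2, 19, 2)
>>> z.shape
(11,)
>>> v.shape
(2, 19, 2)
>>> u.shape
(19, 19)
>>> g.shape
(37,)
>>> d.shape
(19, 37)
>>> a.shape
(19, 19)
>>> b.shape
(2, 19, 2)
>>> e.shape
(19, 11)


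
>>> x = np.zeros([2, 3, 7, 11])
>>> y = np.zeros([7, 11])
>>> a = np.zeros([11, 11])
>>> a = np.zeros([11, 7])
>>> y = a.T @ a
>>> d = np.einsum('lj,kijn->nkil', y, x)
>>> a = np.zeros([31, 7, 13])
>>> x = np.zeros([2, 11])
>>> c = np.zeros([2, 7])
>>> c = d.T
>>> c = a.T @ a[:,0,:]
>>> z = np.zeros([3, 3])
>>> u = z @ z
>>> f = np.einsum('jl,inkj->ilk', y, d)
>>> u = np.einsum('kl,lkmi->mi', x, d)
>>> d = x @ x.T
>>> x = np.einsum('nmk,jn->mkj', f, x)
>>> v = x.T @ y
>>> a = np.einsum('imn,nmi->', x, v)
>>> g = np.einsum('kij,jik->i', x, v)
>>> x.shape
(7, 3, 2)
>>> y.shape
(7, 7)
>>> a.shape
()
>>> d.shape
(2, 2)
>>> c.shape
(13, 7, 13)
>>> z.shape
(3, 3)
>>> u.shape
(3, 7)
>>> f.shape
(11, 7, 3)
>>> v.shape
(2, 3, 7)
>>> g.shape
(3,)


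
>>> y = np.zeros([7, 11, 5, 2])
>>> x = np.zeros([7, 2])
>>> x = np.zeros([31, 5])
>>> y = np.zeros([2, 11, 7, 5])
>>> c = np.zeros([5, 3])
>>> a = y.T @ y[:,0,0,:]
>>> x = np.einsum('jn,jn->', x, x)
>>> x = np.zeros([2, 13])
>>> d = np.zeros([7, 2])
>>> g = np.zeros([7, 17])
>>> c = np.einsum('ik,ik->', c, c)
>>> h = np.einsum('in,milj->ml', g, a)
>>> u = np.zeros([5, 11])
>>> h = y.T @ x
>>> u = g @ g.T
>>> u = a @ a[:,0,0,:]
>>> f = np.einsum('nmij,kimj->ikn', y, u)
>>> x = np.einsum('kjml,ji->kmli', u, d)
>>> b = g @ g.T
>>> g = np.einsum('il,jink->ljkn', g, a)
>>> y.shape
(2, 11, 7, 5)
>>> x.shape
(5, 11, 5, 2)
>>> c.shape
()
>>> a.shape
(5, 7, 11, 5)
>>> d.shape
(7, 2)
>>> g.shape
(17, 5, 5, 11)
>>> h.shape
(5, 7, 11, 13)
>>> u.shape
(5, 7, 11, 5)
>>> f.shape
(7, 5, 2)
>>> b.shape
(7, 7)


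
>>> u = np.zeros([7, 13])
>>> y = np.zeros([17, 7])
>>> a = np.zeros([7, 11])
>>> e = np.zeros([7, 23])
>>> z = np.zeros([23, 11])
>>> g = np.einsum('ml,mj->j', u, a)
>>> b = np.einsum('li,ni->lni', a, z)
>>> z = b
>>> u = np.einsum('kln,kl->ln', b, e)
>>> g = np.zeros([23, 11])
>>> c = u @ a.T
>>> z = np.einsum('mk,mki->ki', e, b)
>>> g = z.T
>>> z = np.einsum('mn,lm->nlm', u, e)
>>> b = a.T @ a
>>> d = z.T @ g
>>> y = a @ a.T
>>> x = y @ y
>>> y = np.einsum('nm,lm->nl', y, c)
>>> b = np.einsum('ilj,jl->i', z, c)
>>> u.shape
(23, 11)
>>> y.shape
(7, 23)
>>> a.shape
(7, 11)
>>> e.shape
(7, 23)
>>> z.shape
(11, 7, 23)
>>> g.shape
(11, 23)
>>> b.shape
(11,)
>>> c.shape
(23, 7)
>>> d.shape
(23, 7, 23)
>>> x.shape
(7, 7)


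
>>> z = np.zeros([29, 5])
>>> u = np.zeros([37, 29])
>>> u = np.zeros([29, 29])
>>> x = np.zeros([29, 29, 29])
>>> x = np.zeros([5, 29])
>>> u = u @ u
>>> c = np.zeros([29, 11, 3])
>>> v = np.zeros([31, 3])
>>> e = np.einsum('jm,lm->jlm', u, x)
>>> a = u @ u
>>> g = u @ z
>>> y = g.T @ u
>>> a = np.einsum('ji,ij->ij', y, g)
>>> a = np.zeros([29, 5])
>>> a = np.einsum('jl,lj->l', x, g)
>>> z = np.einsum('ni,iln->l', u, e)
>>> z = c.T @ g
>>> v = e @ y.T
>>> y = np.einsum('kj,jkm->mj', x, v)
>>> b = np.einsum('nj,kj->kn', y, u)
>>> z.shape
(3, 11, 5)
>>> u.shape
(29, 29)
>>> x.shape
(5, 29)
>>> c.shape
(29, 11, 3)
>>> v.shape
(29, 5, 5)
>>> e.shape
(29, 5, 29)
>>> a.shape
(29,)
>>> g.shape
(29, 5)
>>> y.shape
(5, 29)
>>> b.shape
(29, 5)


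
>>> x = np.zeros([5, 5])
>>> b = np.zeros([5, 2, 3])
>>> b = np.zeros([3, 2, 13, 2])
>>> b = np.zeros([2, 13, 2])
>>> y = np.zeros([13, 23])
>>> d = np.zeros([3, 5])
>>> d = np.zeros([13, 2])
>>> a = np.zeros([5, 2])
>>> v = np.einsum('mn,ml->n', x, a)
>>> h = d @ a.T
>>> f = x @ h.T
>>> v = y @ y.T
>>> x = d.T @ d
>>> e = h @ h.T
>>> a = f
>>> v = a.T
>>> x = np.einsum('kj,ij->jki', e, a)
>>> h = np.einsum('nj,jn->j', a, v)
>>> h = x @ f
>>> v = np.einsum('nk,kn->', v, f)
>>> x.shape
(13, 13, 5)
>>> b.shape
(2, 13, 2)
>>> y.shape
(13, 23)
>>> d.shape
(13, 2)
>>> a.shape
(5, 13)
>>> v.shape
()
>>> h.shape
(13, 13, 13)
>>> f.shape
(5, 13)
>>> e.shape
(13, 13)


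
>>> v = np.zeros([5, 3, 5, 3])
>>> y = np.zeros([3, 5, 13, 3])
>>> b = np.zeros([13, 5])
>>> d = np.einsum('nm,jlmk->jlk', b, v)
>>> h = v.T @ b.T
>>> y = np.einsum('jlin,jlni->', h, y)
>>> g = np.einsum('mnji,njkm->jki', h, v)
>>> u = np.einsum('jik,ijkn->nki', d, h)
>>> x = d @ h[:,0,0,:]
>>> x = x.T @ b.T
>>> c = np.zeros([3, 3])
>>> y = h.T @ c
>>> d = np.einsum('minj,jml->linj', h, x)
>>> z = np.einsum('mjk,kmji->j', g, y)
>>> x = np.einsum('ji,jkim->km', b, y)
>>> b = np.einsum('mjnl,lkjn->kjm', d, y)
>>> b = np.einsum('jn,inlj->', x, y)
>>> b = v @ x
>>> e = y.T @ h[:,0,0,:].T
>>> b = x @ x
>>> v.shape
(5, 3, 5, 3)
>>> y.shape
(13, 3, 5, 3)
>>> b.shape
(3, 3)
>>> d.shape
(13, 5, 3, 13)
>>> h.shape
(3, 5, 3, 13)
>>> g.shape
(3, 5, 13)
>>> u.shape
(13, 3, 3)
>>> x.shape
(3, 3)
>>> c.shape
(3, 3)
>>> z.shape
(5,)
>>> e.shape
(3, 5, 3, 3)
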